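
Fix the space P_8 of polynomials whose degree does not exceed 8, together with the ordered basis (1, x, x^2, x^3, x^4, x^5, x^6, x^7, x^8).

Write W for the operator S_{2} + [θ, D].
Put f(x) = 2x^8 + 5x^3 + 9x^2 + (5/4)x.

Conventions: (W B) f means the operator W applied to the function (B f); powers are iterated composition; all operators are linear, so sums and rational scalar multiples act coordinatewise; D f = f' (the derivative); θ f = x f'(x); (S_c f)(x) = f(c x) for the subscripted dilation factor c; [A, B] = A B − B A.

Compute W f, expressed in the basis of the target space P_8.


the image equals g(x) = 512x^8 - 16x^7 + 40x^3 + 21x^2 - (31/2)x - 5/4

S_{2} f = 512x^8 + 40x^3 + 36x^2 + (5/2)x
D f = 16x^7 + 15x^2 + 18x + 5/4
θ D f = 112x^7 + 30x^2 + 18x
θ f = 16x^8 + 15x^3 + 18x^2 + (5/4)x
D θ f = 128x^7 + 45x^2 + 36x + 5/4
[θ, D] f = -16x^7 - 15x^2 - 18x - 5/4
(S_{2} + [θ, D]) f = 512x^8 - 16x^7 + 40x^3 + 21x^2 - (31/2)x - 5/4


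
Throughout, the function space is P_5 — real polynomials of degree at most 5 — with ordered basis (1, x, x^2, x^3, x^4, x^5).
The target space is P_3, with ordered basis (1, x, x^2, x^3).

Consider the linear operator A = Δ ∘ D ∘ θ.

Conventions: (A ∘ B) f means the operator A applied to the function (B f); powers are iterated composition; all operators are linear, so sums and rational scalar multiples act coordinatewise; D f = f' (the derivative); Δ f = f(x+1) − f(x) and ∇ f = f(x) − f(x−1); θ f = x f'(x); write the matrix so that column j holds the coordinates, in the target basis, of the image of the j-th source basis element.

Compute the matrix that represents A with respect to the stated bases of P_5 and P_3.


image of 1: 0
image of x: 0
image of x^2: 4
image of x^3: 18x + 9
image of x^4: 48x^2 + 48x + 16
image of x^5: 100x^3 + 150x^2 + 100x + 25
each image's coordinates form column j of the matrix

the matrix is [[0, 0, 4, 9, 16, 25]; [0, 0, 0, 18, 48, 100]; [0, 0, 0, 0, 48, 150]; [0, 0, 0, 0, 0, 100]] (rows listed top to bottom)


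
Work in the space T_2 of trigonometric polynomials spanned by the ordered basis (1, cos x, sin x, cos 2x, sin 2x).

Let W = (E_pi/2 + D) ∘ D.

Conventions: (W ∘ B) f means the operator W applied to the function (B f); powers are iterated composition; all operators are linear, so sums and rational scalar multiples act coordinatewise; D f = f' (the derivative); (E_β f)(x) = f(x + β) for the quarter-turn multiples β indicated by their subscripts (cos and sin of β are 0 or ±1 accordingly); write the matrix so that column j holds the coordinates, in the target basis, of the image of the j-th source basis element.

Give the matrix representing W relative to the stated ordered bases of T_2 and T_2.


image of 1: 0
image of cos x: -2cos x
image of sin x: -2sin x
image of cos 2x: -4cos 2x + 2sin 2x
image of sin 2x: -2cos 2x - 4sin 2x
each image's coordinates form column j of the matrix

the matrix is [[0, 0, 0, 0, 0]; [0, -2, 0, 0, 0]; [0, 0, -2, 0, 0]; [0, 0, 0, -4, -2]; [0, 0, 0, 2, -4]] (rows listed top to bottom)


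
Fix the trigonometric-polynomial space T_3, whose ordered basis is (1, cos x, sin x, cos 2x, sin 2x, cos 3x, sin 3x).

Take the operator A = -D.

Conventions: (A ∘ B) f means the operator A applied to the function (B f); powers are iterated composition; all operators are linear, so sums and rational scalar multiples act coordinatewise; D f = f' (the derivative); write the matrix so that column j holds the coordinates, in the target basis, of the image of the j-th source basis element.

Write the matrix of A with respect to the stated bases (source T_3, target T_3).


image of 1: 0
image of cos x: sin x
image of sin x: -cos x
image of cos 2x: 2sin 2x
image of sin 2x: -2cos 2x
image of cos 3x: 3sin 3x
image of sin 3x: -3cos 3x
each image's coordinates form column j of the matrix

the matrix is [[0, 0, 0, 0, 0, 0, 0]; [0, 0, -1, 0, 0, 0, 0]; [0, 1, 0, 0, 0, 0, 0]; [0, 0, 0, 0, -2, 0, 0]; [0, 0, 0, 2, 0, 0, 0]; [0, 0, 0, 0, 0, 0, -3]; [0, 0, 0, 0, 0, 3, 0]] (rows listed top to bottom)


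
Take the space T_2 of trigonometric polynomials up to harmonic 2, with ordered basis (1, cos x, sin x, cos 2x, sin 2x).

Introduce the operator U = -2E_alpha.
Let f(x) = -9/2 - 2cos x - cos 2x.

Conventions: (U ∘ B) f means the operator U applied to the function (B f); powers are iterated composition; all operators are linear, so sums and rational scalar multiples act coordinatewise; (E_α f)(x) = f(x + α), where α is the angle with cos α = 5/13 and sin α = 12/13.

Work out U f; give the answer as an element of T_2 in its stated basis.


E_alpha f = -9/2 - (10/13)cos x + (24/13)sin x + (119/169)cos 2x + (120/169)sin 2x
(-2E_alpha) f = 9 + (20/13)cos x - (48/13)sin x - (238/169)cos 2x - (240/169)sin 2x

the image equals g(x) = 9 + (20/13)cos x - (48/13)sin x - (238/169)cos 2x - (240/169)sin 2x


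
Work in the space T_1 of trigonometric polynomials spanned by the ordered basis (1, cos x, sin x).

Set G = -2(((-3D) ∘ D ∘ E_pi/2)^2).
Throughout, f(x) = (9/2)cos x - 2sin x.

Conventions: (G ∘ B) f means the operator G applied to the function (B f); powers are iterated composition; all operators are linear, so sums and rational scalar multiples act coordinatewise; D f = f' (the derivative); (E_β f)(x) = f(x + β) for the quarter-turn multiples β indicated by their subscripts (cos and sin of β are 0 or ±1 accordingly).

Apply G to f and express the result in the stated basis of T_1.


g(x) = 81cos x - 36sin x

E_pi/2 f = -2cos x - (9/2)sin x
D E_pi/2 f = -(9/2)cos x + 2sin x
D D E_pi/2 f = 2cos x + (9/2)sin x
(-3D) D E_pi/2 f = -6cos x - (27/2)sin x
E_pi/2 ((-3D) ∘ D ∘ E_pi/2) f = -(27/2)cos x + 6sin x
D E_pi/2 ((-3D) ∘ D ∘ E_pi/2) f = 6cos x + (27/2)sin x
D D E_pi/2 ((-3D) ∘ D ∘ E_pi/2) f = (27/2)cos x - 6sin x
(-3D) D E_pi/2 ((-3D) ∘ D ∘ E_pi/2) f = -(81/2)cos x + 18sin x
(-2(((-3D) ∘ D ∘ E_pi/2)^2)) f = 81cos x - 36sin x


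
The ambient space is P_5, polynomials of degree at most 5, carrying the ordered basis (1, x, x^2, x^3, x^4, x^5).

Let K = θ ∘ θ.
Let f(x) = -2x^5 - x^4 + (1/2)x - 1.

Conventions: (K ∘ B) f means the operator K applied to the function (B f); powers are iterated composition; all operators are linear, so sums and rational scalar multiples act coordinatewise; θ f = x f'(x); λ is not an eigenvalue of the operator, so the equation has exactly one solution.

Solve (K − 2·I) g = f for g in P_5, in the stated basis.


the result is g(x) = -(2/23)x^5 - (1/14)x^4 - (1/2)x + 1/2

write g with unknown coordinates in the stated basis and equate coefficients in (K − 2·I) g = f
solving from the highest basis element down gives g = -(2/23)x^5 - (1/14)x^4 - (1/2)x + 1/2
check: K g = -(50/23)x^5 - (8/7)x^4 - (1/2)x
so K g − 2·g = -2x^5 - x^4 + (1/2)x - 1 = f ✓


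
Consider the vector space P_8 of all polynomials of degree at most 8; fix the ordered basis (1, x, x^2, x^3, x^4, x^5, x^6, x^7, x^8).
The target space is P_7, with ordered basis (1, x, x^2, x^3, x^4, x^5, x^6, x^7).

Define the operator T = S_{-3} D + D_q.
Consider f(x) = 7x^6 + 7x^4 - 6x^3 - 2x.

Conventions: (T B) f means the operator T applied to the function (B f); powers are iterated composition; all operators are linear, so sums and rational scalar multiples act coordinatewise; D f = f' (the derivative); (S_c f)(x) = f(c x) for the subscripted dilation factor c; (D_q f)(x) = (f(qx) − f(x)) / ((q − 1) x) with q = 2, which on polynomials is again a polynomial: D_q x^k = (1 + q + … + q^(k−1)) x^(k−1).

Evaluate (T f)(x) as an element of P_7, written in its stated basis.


D f = 42x^5 + 28x^3 - 18x^2 - 2
S_{-3} D f = -10206x^5 - 756x^3 - 162x^2 - 2
D_q f = 441x^5 + 105x^3 - 42x^2 - 2
(S_{-3} D + D_q) f = -9765x^5 - 651x^3 - 204x^2 - 4

the result is g(x) = -9765x^5 - 651x^3 - 204x^2 - 4


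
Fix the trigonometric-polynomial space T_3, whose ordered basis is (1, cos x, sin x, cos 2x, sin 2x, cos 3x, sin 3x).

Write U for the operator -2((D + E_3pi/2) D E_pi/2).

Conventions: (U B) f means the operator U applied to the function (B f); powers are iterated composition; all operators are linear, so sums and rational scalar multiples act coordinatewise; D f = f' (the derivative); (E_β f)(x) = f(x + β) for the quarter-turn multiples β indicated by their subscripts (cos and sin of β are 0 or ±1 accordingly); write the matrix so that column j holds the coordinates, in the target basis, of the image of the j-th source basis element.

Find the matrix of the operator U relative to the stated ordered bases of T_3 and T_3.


the matrix is [[0, 0, 0, 0, 0, 0, 0]; [0, 0, 0, 0, 0, 0, 0]; [0, 0, 0, 0, 0, 0, 0]; [0, 0, 0, -8, -4, 0, 0]; [0, 0, 0, 4, -8, 0, 0]; [0, 0, 0, 0, 0, 0, -24]; [0, 0, 0, 0, 0, 24, 0]] (rows listed top to bottom)

image of 1: 0
image of cos x: 0
image of sin x: 0
image of cos 2x: -8cos 2x + 4sin 2x
image of sin 2x: -4cos 2x - 8sin 2x
image of cos 3x: 24sin 3x
image of sin 3x: -24cos 3x
each image's coordinates form column j of the matrix


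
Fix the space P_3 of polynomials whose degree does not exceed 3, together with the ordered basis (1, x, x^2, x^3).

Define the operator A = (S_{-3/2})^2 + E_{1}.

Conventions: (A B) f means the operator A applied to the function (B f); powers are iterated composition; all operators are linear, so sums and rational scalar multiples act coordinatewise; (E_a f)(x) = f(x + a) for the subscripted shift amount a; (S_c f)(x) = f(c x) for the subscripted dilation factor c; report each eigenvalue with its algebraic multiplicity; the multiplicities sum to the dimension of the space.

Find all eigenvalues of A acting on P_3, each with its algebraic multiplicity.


λ = 2 (multiplicity 1), λ = 13/4 (multiplicity 1), λ = 97/16 (multiplicity 1), λ = 793/64 (multiplicity 1)

image of 1: 2
image of x: (13/4)x + 1
image of x^2: (97/16)x^2 + 2x + 1
image of x^3: (793/64)x^3 + 3x^2 + 3x + 1
the matrix is upper triangular; its diagonal is (2, 13/4, 97/16, 793/64)
for a triangular matrix the eigenvalues are the diagonal entries, with algebraic multiplicity their repetition count


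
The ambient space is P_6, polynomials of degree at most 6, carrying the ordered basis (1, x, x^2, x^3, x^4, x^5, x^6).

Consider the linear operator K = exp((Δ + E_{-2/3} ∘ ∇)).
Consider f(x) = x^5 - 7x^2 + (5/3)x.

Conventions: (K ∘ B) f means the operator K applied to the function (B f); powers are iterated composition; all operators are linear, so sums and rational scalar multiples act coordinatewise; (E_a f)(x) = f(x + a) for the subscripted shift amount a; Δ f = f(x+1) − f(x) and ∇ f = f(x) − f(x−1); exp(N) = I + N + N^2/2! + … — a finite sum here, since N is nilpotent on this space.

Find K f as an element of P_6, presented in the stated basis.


order-1 term: 10x^4 - (40/3)x^3 + (160/3)x^2 - (1636/27)x + 2138/81
order-2 term: 40x^3 - 80x^2 + 240x - 4436/27
order-3 term: 80x^2 - 160x + 800/3
order-4 term: 80x - 320/3
order-5 term: 32
the series for exp((Δ + E_{-2/3} ∘ ∇)) f terminates at order 5
exp((Δ + E_{-2/3} ∘ ∇)) f = x^5 + 10x^4 + (80/3)x^3 + (139/3)x^2 + (2729/27)x + 4382/81

the result is g(x) = x^5 + 10x^4 + (80/3)x^3 + (139/3)x^2 + (2729/27)x + 4382/81


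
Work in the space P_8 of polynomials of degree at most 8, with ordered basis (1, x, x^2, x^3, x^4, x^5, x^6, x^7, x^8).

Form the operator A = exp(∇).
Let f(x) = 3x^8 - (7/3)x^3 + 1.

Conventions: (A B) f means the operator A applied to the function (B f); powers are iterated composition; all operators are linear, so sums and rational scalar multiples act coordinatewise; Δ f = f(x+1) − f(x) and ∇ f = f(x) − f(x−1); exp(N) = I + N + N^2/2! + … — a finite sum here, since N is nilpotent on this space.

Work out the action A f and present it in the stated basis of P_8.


the result is g(x) = 3x^8 + 24x^7 - 168x^5 + 210x^4 + (1001/3)x^3 - 763x^2 + 216x + 460/3

order-1 term: 24x^7 - 84x^6 + 168x^5 - 210x^4 + 168x^3 - 91x^2 + 31x - 16/3
order-2 term: 84x^6 - 504x^5 + 1470x^4 - 2520x^3 + 2604x^2 - 1519x + 388
order-3 term: 168x^5 - 1260x^4 + 4200x^3 - 7560x^2 + 7224x - 8701/3
order-4 term: 210x^4 - 1680x^3 + 5460x^2 - 8400x + 5103
order-5 term: 168x^3 - 1260x^2 + 3360x - 3150
order-6 term: 84x^2 - 504x + 798
order-7 term: 24x - 84
order-8 term: 3
the series for exp(∇) f terminates at order 8
exp(∇) f = 3x^8 + 24x^7 - 168x^5 + 210x^4 + (1001/3)x^3 - 763x^2 + 216x + 460/3


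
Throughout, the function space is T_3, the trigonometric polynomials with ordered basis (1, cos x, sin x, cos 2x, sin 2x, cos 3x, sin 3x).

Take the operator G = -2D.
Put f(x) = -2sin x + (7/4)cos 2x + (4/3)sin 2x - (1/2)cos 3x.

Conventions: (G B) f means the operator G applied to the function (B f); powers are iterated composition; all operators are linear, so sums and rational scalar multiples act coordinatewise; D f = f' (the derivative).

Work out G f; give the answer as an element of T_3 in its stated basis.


the image equals g(x) = 4cos x - (16/3)cos 2x + 7sin 2x - 3sin 3x

D f = -2cos x + (8/3)cos 2x - (7/2)sin 2x + (3/2)sin 3x
(-2D) f = 4cos x - (16/3)cos 2x + 7sin 2x - 3sin 3x


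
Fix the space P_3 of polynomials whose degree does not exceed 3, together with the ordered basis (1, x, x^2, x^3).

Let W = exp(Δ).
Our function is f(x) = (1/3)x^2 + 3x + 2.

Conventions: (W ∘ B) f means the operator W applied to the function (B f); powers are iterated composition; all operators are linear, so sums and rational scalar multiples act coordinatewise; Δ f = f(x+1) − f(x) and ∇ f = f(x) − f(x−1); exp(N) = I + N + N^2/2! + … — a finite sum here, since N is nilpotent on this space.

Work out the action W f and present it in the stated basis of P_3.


order-1 term: (2/3)x + 10/3
order-2 term: 1/3
the series for exp(Δ) f terminates at order 2
exp(Δ) f = (1/3)x^2 + (11/3)x + 17/3

the image equals g(x) = (1/3)x^2 + (11/3)x + 17/3


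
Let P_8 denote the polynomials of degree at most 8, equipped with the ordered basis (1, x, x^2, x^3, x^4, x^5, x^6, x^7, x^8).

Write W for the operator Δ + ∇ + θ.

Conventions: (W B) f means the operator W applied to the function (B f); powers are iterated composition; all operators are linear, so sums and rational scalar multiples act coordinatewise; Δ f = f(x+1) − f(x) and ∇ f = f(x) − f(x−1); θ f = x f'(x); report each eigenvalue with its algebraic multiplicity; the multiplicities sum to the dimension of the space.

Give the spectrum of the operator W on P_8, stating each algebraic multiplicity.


λ = 0 (multiplicity 1), λ = 1 (multiplicity 1), λ = 2 (multiplicity 1), λ = 3 (multiplicity 1), λ = 4 (multiplicity 1), λ = 5 (multiplicity 1), λ = 6 (multiplicity 1), λ = 7 (multiplicity 1), λ = 8 (multiplicity 1)

image of 1: 0
image of x: x + 2
image of x^2: 2x^2 + 4x
image of x^3: 3x^3 + 6x^2 + 2
image of x^4: 4x^4 + 8x^3 + 8x
image of x^5: 5x^5 + 10x^4 + 20x^2 + 2
image of x^6: 6x^6 + 12x^5 + 40x^3 + 12x
image of x^7: 7x^7 + 14x^6 + 70x^4 + 42x^2 + 2
image of x^8: 8x^8 + 16x^7 + 112x^5 + 112x^3 + 16x
the matrix is upper triangular; its diagonal is (0, 1, 2, 3, 4, 5, 6, 7, 8)
for a triangular matrix the eigenvalues are the diagonal entries, with algebraic multiplicity their repetition count


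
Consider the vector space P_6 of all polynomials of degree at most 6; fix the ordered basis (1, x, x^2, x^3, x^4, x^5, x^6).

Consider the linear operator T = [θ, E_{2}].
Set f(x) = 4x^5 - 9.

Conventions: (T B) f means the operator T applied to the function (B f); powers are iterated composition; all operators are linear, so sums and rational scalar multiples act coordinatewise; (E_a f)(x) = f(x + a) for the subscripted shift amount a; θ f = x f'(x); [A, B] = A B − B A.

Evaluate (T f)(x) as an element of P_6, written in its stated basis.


E_{2} f = 4x^5 + 40x^4 + 160x^3 + 320x^2 + 320x + 119
θ E_{2} f = 20x^5 + 160x^4 + 480x^3 + 640x^2 + 320x
θ f = 20x^5
E_{2} θ f = 20x^5 + 200x^4 + 800x^3 + 1600x^2 + 1600x + 640
[θ, E_{2}] f = -40x^4 - 320x^3 - 960x^2 - 1280x - 640

the result is g(x) = -40x^4 - 320x^3 - 960x^2 - 1280x - 640


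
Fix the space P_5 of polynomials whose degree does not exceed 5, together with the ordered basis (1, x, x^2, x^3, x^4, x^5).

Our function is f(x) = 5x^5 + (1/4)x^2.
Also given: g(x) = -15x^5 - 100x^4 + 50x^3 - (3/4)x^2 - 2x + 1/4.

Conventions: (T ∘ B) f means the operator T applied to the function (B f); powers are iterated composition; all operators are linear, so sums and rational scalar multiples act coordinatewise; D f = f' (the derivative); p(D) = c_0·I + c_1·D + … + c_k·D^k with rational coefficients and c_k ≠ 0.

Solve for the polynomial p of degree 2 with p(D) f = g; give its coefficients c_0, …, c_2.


p(D) = -3·I − 4·D + (1/2)·D^2, i.e. c_0 = -3, c_1 = -4, c_2 = 1/2

D^0 f = 5x^5 + (1/4)x^2
D^1 f = 25x^4 + (1/2)x
D^2 f = 100x^3 + 1/2
matching coefficients of g against c_0 f + c_1 Df + … from the top degree down determines the c_i
solution: c_0 = -3, c_1 = -4, c_2 = 1/2


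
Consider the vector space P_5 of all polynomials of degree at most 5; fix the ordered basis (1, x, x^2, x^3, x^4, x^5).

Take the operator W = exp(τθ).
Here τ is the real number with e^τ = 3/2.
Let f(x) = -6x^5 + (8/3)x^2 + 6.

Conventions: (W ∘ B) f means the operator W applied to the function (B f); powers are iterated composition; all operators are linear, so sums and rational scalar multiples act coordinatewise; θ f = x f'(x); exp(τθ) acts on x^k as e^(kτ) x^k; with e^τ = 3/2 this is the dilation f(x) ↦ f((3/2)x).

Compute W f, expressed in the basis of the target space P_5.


exp(τθ) x^k = e^(kτ) x^k; with e^τ = 3/2 this sends x^k to (3/2)^k x^k
x^2 ↦ 9/4 x^2
x^5 ↦ 243/32 x^5
applying this coordinatewise to f: exp(τθ) f = -(729/16)x^5 + 6x^2 + 6

g(x) = -(729/16)x^5 + 6x^2 + 6


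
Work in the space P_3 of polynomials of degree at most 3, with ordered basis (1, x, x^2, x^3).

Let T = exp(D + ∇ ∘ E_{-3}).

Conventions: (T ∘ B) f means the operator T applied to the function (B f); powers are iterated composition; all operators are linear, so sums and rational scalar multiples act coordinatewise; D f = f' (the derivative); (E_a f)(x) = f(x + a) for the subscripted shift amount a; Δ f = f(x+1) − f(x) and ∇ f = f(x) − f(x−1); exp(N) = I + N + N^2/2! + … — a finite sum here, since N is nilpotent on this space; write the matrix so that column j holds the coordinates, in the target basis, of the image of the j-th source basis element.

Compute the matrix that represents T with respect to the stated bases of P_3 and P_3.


image of 1: 1
image of x: x + 2
image of x^2: x^2 + 4x - 3
image of x^3: x^3 + 6x^2 - 9x + 3
each image's coordinates form column j of the matrix

the matrix is [[1, 2, -3, 3]; [0, 1, 4, -9]; [0, 0, 1, 6]; [0, 0, 0, 1]] (rows listed top to bottom)


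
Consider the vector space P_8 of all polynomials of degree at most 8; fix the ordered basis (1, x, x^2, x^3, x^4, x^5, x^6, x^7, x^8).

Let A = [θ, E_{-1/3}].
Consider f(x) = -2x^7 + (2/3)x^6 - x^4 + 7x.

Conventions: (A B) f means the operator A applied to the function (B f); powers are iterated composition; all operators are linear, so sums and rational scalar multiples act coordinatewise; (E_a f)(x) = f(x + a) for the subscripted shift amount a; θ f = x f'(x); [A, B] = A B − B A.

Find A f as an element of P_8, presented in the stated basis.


the image equals g(x) = -(14/3)x^6 + (32/3)x^5 - 10x^4 + (292/81)x^3 - (2/81)x^2 - (20/81)x + 5185/2187

E_{-1/3} f = -2x^7 + (16/3)x^6 - 6x^5 + (73/27)x^4 - (2/81)x^3 - (10/27)x^2 + (5185/729)x - 5126/2187
θ E_{-1/3} f = -14x^7 + 32x^6 - 30x^5 + (292/27)x^4 - (2/27)x^3 - (20/27)x^2 + (5185/729)x
θ f = -14x^7 + 4x^6 - 4x^4 + 7x
E_{-1/3} θ f = -14x^7 + (110/3)x^6 - (122/3)x^5 + (562/27)x^4 - (298/81)x^3 - (58/81)x^2 + (5365/729)x - 5185/2187
[θ, E_{-1/3}] f = -(14/3)x^6 + (32/3)x^5 - 10x^4 + (292/81)x^3 - (2/81)x^2 - (20/81)x + 5185/2187


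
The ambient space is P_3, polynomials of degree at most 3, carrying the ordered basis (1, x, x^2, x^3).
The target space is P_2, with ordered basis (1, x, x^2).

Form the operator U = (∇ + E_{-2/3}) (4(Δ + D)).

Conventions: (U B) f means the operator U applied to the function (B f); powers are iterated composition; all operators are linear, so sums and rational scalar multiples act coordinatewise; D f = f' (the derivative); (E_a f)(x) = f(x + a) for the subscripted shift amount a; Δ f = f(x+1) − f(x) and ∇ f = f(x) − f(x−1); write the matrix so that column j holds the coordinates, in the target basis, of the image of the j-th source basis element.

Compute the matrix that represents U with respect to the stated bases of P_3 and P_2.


image of 1: 0
image of x: 8
image of x^2: 16x + 28/3
image of x^3: 24x^2 + 28x - 16/3
each image's coordinates form column j of the matrix

the matrix is [[0, 8, 28/3, -16/3]; [0, 0, 16, 28]; [0, 0, 0, 24]] (rows listed top to bottom)


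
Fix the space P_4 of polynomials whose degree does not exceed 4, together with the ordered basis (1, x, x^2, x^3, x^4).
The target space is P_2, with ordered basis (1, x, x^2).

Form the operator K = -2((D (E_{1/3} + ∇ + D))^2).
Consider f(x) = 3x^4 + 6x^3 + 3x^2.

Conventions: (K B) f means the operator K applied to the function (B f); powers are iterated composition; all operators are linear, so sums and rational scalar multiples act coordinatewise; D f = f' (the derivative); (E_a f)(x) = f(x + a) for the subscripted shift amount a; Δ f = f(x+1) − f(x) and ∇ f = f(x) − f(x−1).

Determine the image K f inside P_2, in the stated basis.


g(x) = -72x^2 - 744x - 1004

E_{1/3} f = 3x^4 + 10x^3 + 11x^2 + (40/9)x + 16/27
∇ f = 12x^3
D f = 12x^3 + 18x^2 + 6x
(E_{1/3} + ∇ + D) f = 3x^4 + 34x^3 + 29x^2 + (94/9)x + 16/27
D (E_{1/3} + ∇ + D) f = 12x^3 + 102x^2 + 58x + 94/9
E_{1/3} (D (E_{1/3} + ∇ + D)) f = 12x^3 + 114x^2 + 130x + 374/9
∇ (D (E_{1/3} + ∇ + D)) f = 36x^2 + 168x - 32
D (D (E_{1/3} + ∇ + D)) f = 36x^2 + 204x + 58
(E_{1/3} + ∇ + D) (D (E_{1/3} + ∇ + D)) f = 12x^3 + 186x^2 + 502x + 608/9
D (E_{1/3} + ∇ + D) (D (E_{1/3} + ∇ + D)) f = 36x^2 + 372x + 502
(-2((D (E_{1/3} + ∇ + D))^2)) f = -72x^2 - 744x - 1004


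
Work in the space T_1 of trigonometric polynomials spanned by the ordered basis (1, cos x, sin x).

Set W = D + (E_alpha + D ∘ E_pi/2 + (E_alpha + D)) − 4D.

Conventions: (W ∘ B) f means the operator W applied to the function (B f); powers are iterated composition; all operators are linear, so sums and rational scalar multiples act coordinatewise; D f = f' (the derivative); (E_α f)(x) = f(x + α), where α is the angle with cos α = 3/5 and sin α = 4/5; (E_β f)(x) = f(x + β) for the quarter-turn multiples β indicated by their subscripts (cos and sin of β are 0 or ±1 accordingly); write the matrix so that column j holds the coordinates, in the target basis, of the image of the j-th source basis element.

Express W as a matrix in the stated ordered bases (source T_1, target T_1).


image of 1: 2
image of cos x: (1/5)cos x + (2/5)sin x
image of sin x: -(2/5)cos x + (1/5)sin x
each image's coordinates form column j of the matrix

the matrix is [[2, 0, 0]; [0, 1/5, -2/5]; [0, 2/5, 1/5]] (rows listed top to bottom)


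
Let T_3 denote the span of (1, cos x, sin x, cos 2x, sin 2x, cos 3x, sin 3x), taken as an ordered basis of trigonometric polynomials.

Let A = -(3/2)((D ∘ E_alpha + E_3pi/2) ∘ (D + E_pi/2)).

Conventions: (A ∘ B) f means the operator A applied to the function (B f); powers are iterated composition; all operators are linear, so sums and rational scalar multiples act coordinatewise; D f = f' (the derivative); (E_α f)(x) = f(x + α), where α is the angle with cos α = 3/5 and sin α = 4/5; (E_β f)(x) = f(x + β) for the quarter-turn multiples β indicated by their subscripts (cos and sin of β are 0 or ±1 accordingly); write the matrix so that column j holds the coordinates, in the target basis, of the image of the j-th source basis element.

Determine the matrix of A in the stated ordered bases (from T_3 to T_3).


image of 1: -3/2
image of cos x: -(6/5)cos x - (12/5)sin x
image of sin x: (12/5)cos x - (6/5)sin x
image of cos 2x: -(303/50)cos 2x - (198/25)sin 2x
image of sin 2x: (198/25)cos 2x - (303/50)sin 2x
image of cos 3x: -(678/125)cos 3x - (396/125)sin 3x
image of sin 3x: (396/125)cos 3x - (678/125)sin 3x
each image's coordinates form column j of the matrix

the matrix is [[-3/2, 0, 0, 0, 0, 0, 0]; [0, -6/5, 12/5, 0, 0, 0, 0]; [0, -12/5, -6/5, 0, 0, 0, 0]; [0, 0, 0, -303/50, 198/25, 0, 0]; [0, 0, 0, -198/25, -303/50, 0, 0]; [0, 0, 0, 0, 0, -678/125, 396/125]; [0, 0, 0, 0, 0, -396/125, -678/125]] (rows listed top to bottom)


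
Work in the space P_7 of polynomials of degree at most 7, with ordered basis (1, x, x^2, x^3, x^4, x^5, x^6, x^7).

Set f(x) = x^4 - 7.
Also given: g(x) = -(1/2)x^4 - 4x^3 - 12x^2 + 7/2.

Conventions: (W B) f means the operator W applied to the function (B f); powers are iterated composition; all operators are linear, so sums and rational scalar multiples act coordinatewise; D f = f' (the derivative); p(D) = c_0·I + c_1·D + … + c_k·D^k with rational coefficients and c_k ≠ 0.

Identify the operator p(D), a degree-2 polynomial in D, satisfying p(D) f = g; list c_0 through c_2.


c_0 = -1/2, c_1 = -1, c_2 = -1

D^0 f = x^4 - 7
D^1 f = 4x^3
D^2 f = 12x^2
matching coefficients of g against c_0 f + c_1 Df + … from the top degree down determines the c_i
solution: c_0 = -1/2, c_1 = -1, c_2 = -1


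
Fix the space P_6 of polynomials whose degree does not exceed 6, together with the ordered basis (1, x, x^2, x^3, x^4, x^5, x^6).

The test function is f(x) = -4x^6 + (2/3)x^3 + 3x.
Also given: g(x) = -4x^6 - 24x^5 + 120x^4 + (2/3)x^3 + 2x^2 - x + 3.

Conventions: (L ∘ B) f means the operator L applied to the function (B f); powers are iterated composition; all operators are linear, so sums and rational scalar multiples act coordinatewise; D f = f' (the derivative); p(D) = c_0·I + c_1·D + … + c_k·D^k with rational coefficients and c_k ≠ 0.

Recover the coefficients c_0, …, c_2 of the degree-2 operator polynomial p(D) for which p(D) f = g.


D^0 f = -4x^6 + (2/3)x^3 + 3x
D^1 f = -24x^5 + 2x^2 + 3
D^2 f = -120x^4 + 4x
matching coefficients of g against c_0 f + c_1 Df + … from the top degree down determines the c_i
solution: c_0 = 1, c_1 = 1, c_2 = -1

p(D) = I + D − D^2, i.e. c_0 = 1, c_1 = 1, c_2 = -1


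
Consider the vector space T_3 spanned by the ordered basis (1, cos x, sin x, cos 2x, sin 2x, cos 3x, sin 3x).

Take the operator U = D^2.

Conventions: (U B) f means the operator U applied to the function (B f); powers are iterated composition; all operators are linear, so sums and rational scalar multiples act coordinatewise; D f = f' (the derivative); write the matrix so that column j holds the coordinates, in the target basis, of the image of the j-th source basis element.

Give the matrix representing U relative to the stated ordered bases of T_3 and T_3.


the matrix is [[0, 0, 0, 0, 0, 0, 0]; [0, -1, 0, 0, 0, 0, 0]; [0, 0, -1, 0, 0, 0, 0]; [0, 0, 0, -4, 0, 0, 0]; [0, 0, 0, 0, -4, 0, 0]; [0, 0, 0, 0, 0, -9, 0]; [0, 0, 0, 0, 0, 0, -9]] (rows listed top to bottom)

image of 1: 0
image of cos x: -cos x
image of sin x: -sin x
image of cos 2x: -4cos 2x
image of sin 2x: -4sin 2x
image of cos 3x: -9cos 3x
image of sin 3x: -9sin 3x
each image's coordinates form column j of the matrix


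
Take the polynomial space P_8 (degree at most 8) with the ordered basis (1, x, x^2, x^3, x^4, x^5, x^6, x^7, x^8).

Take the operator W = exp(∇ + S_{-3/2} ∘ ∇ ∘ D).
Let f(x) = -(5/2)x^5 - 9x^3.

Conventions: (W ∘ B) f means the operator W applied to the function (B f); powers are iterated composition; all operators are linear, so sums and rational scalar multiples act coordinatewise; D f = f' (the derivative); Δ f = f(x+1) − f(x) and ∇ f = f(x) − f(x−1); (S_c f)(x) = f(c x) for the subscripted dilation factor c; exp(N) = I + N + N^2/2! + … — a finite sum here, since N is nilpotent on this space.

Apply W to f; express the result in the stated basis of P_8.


order-1 term: -(25/2)x^4 + (775/4)x^3 + (467/4)x^2 + (391/2)x + 28
order-2 term: -25x^3 + (1275/8)x^2 - (4733/4)x - 451/8
order-3 term: -25x^2 + (825/4)x - 2597/8
order-4 term: -(25/2)x + 725/16
order-5 term: -5/2
the series for exp(∇ + S_{-3/2} ∘ ∇ ∘ D) f terminates at order 5
exp(∇ + S_{-3/2} ∘ ∇ ∘ D) f = -(5/2)x^5 - (25/2)x^4 + (639/4)x^3 + (2009/8)x^2 - 794x - 4963/16

the result is g(x) = -(5/2)x^5 - (25/2)x^4 + (639/4)x^3 + (2009/8)x^2 - 794x - 4963/16


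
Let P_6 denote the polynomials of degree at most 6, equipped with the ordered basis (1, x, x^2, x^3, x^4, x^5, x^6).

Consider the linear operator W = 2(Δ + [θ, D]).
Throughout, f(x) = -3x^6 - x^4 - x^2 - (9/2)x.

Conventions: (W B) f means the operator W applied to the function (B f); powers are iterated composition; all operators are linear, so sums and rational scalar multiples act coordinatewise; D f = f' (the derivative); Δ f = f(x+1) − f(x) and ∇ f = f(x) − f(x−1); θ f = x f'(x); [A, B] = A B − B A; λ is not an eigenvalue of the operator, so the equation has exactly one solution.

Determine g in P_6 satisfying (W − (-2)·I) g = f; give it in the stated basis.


the image equals g(x) = -(3/2)x^6 + 22x^4 + 30x^3 - 110x^2 - (685/4)x + 119/2

write g with unknown coordinates in the stated basis and equate coefficients in (W − (-2)·I) g = f
solving from the highest basis element down gives g = -(3/2)x^6 + 22x^4 + 30x^3 - 110x^2 - (685/4)x + 119/2
check: W g = -45x^4 - 60x^3 + 219x^2 + 338x - 119
so W g − (-2)·g = -3x^6 - x^4 - x^2 - (9/2)x = f ✓


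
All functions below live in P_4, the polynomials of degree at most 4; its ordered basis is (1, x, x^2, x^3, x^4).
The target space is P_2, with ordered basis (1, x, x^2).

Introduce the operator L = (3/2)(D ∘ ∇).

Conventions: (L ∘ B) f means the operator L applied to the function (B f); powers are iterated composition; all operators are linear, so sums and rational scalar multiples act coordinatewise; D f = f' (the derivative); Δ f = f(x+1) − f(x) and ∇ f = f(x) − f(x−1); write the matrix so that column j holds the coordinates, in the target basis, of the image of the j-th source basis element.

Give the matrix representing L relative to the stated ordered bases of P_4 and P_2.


the matrix is [[0, 0, 3, -9/2, 6]; [0, 0, 0, 9, -18]; [0, 0, 0, 0, 18]] (rows listed top to bottom)

image of 1: 0
image of x: 0
image of x^2: 3
image of x^3: 9x - 9/2
image of x^4: 18x^2 - 18x + 6
each image's coordinates form column j of the matrix


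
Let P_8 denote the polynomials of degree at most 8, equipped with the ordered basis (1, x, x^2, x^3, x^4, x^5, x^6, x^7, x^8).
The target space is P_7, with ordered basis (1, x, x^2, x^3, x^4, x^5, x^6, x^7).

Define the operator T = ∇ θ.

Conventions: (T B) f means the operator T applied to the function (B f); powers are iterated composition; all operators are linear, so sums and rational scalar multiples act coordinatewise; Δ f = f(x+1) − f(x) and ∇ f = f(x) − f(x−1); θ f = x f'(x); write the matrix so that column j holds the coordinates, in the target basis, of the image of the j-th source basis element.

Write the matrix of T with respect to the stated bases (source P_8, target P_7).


image of 1: 0
image of x: 1
image of x^2: 4x - 2
image of x^3: 9x^2 - 9x + 3
image of x^4: 16x^3 - 24x^2 + 16x - 4
image of x^5: 25x^4 - 50x^3 + 50x^2 - 25x + 5
image of x^6: 36x^5 - 90x^4 + 120x^3 - 90x^2 + 36x - 6
image of x^7: 49x^6 - 147x^5 + 245x^4 - 245x^3 + 147x^2 - 49x + 7
image of x^8: 64x^7 - 224x^6 + 448x^5 - 560x^4 + 448x^3 - 224x^2 + 64x - 8
each image's coordinates form column j of the matrix

the matrix is [[0, 1, -2, 3, -4, 5, -6, 7, -8]; [0, 0, 4, -9, 16, -25, 36, -49, 64]; [0, 0, 0, 9, -24, 50, -90, 147, -224]; [0, 0, 0, 0, 16, -50, 120, -245, 448]; [0, 0, 0, 0, 0, 25, -90, 245, -560]; [0, 0, 0, 0, 0, 0, 36, -147, 448]; [0, 0, 0, 0, 0, 0, 0, 49, -224]; [0, 0, 0, 0, 0, 0, 0, 0, 64]] (rows listed top to bottom)


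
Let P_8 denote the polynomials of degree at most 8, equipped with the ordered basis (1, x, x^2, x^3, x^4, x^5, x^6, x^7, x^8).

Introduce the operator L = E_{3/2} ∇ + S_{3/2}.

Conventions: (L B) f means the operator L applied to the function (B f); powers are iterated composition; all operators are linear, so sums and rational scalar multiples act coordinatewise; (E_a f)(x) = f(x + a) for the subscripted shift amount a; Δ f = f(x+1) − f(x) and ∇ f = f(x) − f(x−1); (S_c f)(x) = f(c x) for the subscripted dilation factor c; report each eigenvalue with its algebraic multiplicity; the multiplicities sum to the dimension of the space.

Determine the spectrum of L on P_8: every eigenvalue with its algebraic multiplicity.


λ = 1 (multiplicity 1), λ = 3/2 (multiplicity 1), λ = 9/4 (multiplicity 1), λ = 27/8 (multiplicity 1), λ = 81/16 (multiplicity 1), λ = 243/32 (multiplicity 1), λ = 729/64 (multiplicity 1), λ = 2187/128 (multiplicity 1), λ = 6561/256 (multiplicity 1)

image of 1: 1
image of x: (3/2)x + 1
image of x^2: (9/4)x^2 + 2x + 2
image of x^3: (27/8)x^3 + 3x^2 + 6x + 13/4
image of x^4: (81/16)x^4 + 4x^3 + 12x^2 + 13x + 5
image of x^5: (243/32)x^5 + 5x^4 + 20x^3 + (65/2)x^2 + 25x + 121/16
image of x^6: (729/64)x^6 + 6x^5 + 30x^4 + 65x^3 + 75x^2 + (363/8)x + 91/8
image of x^7: (2187/128)x^7 + 7x^6 + 42x^5 + (455/4)x^4 + 175x^3 + (2541/16)x^2 + (637/8)x + 1093/64
image of x^8: (6561/256)x^8 + 8x^7 + 56x^6 + 182x^5 + 350x^4 + (847/2)x^3 + (637/2)x^2 + (1093/8)x + 205/8
the matrix is upper triangular; its diagonal is (1, 3/2, 9/4, 27/8, 81/16, 243/32, 729/64, 2187/128, 6561/256)
for a triangular matrix the eigenvalues are the diagonal entries, with algebraic multiplicity their repetition count


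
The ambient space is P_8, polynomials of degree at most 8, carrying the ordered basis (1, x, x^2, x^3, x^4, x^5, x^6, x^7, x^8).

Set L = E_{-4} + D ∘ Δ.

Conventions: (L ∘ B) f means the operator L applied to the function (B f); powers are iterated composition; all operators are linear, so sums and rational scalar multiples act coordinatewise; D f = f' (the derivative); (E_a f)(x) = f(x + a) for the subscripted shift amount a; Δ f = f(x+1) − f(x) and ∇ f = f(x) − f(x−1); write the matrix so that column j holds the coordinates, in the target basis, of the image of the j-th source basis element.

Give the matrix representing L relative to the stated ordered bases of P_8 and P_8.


image of 1: 1
image of x: x - 4
image of x^2: x^2 - 8x + 18
image of x^3: x^3 - 12x^2 + 54x - 61
image of x^4: x^4 - 16x^3 + 108x^2 - 244x + 260
image of x^5: x^5 - 20x^4 + 180x^3 - 610x^2 + 1300x - 1019
image of x^6: x^6 - 24x^5 + 270x^4 - 1220x^3 + 3900x^2 - 6114x + 4102
image of x^7: x^7 - 28x^6 + 378x^5 - 2135x^4 + 9100x^3 - 21399x^2 + 28714x - 16377
image of x^8: x^8 - 32x^7 + 504x^6 - 3416x^5 + 18200x^4 - 57064x^3 + 114856x^2 - 131016x + 65544
each image's coordinates form column j of the matrix

the matrix is [[1, -4, 18, -61, 260, -1019, 4102, -16377, 65544]; [0, 1, -8, 54, -244, 1300, -6114, 28714, -131016]; [0, 0, 1, -12, 108, -610, 3900, -21399, 114856]; [0, 0, 0, 1, -16, 180, -1220, 9100, -57064]; [0, 0, 0, 0, 1, -20, 270, -2135, 18200]; [0, 0, 0, 0, 0, 1, -24, 378, -3416]; [0, 0, 0, 0, 0, 0, 1, -28, 504]; [0, 0, 0, 0, 0, 0, 0, 1, -32]; [0, 0, 0, 0, 0, 0, 0, 0, 1]] (rows listed top to bottom)


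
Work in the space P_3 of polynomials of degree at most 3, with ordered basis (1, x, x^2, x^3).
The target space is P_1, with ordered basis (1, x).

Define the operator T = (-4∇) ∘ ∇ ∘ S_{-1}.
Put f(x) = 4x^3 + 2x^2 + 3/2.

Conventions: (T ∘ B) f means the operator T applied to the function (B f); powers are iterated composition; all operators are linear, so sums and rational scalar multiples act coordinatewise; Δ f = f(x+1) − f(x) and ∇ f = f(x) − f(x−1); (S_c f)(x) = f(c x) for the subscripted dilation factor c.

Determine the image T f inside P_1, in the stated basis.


g(x) = 96x - 112

S_{-1} f = -4x^3 + 2x^2 + 3/2
∇ S_{-1} f = -12x^2 + 16x - 6
∇ (∇ ∘ S_{-1}) f = -24x + 28
(-4∇) (∇ ∘ S_{-1}) f = 96x - 112


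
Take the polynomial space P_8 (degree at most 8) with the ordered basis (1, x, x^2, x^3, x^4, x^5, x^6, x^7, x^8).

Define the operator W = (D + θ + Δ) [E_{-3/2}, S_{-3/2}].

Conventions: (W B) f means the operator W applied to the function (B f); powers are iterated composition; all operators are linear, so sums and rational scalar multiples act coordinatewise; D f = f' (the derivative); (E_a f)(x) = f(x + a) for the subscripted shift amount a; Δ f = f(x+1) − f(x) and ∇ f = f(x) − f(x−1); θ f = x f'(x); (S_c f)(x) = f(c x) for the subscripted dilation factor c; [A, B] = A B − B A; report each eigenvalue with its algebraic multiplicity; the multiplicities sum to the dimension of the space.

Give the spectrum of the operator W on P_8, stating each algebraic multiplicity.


λ = 0 (multiplicity 9)

image of 1: 0
image of x: 0
image of x^2: -(45/4)x - 45/2
image of x^3: (405/8)x^2 + (2835/32)x
image of x^4: -(1215/8)x^3 - (3645/16)x^2 - (2835/32)x - 6075/32
image of x^5: (6075/16)x^4 + (30375/64)x^3 + (42525/64)x^2 + (650025/512)x + 6075/256
image of x^6: -(54675/64)x^5 - (54675/64)x^4 - (382725/128)x^3 - (2569725/512)x^2 - (820125/1024)x - 1468935/1024
image of x^7: (229635/128)x^6 + (688905/512)x^5 + (2679075/256)x^4 + (31000725/2048)x^3 + (14926275/2048)x^2 + (113210055/8192)x + 1301265/2048
image of x^8: -(229635/64)x^7 - (229635/128)x^6 - (8037225/256)x^5 - (19518975/512)x^4 - (42482475/1024)x^3 - (154544355/2048)x^2 - (46419075/4096)x - 44647605/4096
the matrix is upper triangular; its diagonal is (0, 0, 0, 0, 0, 0, 0, 0, 0)
for a triangular matrix the eigenvalues are the diagonal entries, with algebraic multiplicity their repetition count


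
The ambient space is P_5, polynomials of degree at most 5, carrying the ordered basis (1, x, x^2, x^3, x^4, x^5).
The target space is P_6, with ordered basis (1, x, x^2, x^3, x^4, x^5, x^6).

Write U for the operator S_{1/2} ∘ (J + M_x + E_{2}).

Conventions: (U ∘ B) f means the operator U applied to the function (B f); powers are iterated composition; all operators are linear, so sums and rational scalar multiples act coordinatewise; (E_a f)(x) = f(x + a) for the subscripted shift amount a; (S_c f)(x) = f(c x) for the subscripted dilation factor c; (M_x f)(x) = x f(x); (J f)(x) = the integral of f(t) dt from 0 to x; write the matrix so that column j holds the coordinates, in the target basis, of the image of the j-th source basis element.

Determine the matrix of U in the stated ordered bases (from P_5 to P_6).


the matrix is [[1, 2, 4, 8, 16, 32]; [1, 1/2, 2, 6, 16, 40]; [0, 3/8, 1/4, 3/2, 6, 20]; [0, 0, 1/6, 1/8, 1, 5]; [0, 0, 0, 5/64, 1/16, 5/8]; [0, 0, 0, 0, 3/80, 1/32]; [0, 0, 0, 0, 0, 7/384]] (rows listed top to bottom)

image of 1: x + 1
image of x: (3/8)x^2 + (1/2)x + 2
image of x^2: (1/6)x^3 + (1/4)x^2 + 2x + 4
image of x^3: (5/64)x^4 + (1/8)x^3 + (3/2)x^2 + 6x + 8
image of x^4: (3/80)x^5 + (1/16)x^4 + x^3 + 6x^2 + 16x + 16
image of x^5: (7/384)x^6 + (1/32)x^5 + (5/8)x^4 + 5x^3 + 20x^2 + 40x + 32
each image's coordinates form column j of the matrix


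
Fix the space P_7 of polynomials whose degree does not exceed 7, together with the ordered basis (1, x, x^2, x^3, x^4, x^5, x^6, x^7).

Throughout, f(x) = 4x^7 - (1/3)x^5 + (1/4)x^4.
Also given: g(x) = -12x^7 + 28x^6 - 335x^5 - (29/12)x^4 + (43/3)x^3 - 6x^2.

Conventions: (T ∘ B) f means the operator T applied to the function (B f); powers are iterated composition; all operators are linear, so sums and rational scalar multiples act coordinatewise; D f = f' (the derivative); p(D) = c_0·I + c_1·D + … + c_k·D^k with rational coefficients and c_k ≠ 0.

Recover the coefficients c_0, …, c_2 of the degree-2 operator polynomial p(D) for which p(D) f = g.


c_0 = -3, c_1 = 1, c_2 = -2

D^0 f = 4x^7 - (1/3)x^5 + (1/4)x^4
D^1 f = 28x^6 - (5/3)x^4 + x^3
D^2 f = 168x^5 - (20/3)x^3 + 3x^2
matching coefficients of g against c_0 f + c_1 Df + … from the top degree down determines the c_i
solution: c_0 = -3, c_1 = 1, c_2 = -2


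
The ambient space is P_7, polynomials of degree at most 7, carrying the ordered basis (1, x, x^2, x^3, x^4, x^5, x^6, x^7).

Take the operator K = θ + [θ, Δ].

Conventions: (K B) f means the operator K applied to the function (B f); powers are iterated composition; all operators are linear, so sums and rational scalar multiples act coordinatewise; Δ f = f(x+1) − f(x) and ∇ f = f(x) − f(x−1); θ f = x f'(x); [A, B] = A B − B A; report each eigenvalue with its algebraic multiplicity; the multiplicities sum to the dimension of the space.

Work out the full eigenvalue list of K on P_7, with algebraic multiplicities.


image of 1: 0
image of x: x - 1
image of x^2: 2x^2 - 2x - 2
image of x^3: 3x^3 - 3x^2 - 6x - 3
image of x^4: 4x^4 - 4x^3 - 12x^2 - 12x - 4
image of x^5: 5x^5 - 5x^4 - 20x^3 - 30x^2 - 20x - 5
image of x^6: 6x^6 - 6x^5 - 30x^4 - 60x^3 - 60x^2 - 30x - 6
image of x^7: 7x^7 - 7x^6 - 42x^5 - 105x^4 - 140x^3 - 105x^2 - 42x - 7
the matrix is upper triangular; its diagonal is (0, 1, 2, 3, 4, 5, 6, 7)
for a triangular matrix the eigenvalues are the diagonal entries, with algebraic multiplicity their repetition count

λ = 0 (multiplicity 1), λ = 1 (multiplicity 1), λ = 2 (multiplicity 1), λ = 3 (multiplicity 1), λ = 4 (multiplicity 1), λ = 5 (multiplicity 1), λ = 6 (multiplicity 1), λ = 7 (multiplicity 1)
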